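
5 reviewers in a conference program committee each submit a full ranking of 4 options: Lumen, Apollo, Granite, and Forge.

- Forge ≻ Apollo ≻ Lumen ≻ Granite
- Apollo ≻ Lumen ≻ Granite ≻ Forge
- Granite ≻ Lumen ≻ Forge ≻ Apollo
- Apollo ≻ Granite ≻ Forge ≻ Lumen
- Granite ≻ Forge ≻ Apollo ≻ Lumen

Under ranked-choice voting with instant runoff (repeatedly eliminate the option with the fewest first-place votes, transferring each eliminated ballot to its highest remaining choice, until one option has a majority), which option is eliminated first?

Lumen

Round 1: Apollo 2, Granite 2, Forge 1, Lumen 0. Lumen has the fewest and is eliminated.
Round 2: Apollo 2, Granite 2, Forge 1. Forge has the fewest and is eliminated.
Round 3: Apollo 3, Granite 2. Apollo has a majority.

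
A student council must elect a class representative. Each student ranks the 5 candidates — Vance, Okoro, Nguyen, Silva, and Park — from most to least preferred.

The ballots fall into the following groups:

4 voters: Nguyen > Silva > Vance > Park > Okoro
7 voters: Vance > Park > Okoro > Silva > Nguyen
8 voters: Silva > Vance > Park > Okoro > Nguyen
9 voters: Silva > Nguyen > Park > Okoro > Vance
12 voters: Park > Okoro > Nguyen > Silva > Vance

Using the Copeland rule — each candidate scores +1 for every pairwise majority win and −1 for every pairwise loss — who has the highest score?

Pairwise results:
  Vance vs Okoro: Okoro wins 21–19.
  Vance vs Nguyen: Nguyen wins 25–15.
  Vance vs Silva: Silva wins 33–7.
  Vance vs Park: Park wins 21–19.
  Okoro vs Nguyen: Okoro wins 27–13.
  Okoro vs Silva: Silva wins 21–19.
  Okoro vs Park: Park wins 40–0.
  Nguyen vs Silva: Silva wins 24–16.
  Nguyen vs Park: Park wins 27–13.
  Silva vs Park: Silva wins 21–19.
Copeland scores (wins − losses):
  Vance: 0 − 4 = -4
  Okoro: 2 − 2 = 0
  Nguyen: 1 − 3 = -2
  Silva: 4 − 0 = 4
  Park: 3 − 1 = 2
Silva has the best Copeland score.

Silva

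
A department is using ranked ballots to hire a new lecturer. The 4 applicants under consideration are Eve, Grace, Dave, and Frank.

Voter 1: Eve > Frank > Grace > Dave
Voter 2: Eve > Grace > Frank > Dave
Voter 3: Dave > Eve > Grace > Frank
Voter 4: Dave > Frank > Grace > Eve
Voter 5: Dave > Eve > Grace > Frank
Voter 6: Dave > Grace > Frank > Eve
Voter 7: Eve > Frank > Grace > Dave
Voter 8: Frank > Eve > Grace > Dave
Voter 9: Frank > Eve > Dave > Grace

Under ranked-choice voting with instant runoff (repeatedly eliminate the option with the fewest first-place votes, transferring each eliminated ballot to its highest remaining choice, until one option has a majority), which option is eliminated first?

Grace

Round 1: Dave 4, Eve 3, Frank 2, Grace 0. Grace has the fewest and is eliminated.
Round 2: Dave 4, Eve 3, Frank 2. Frank has the fewest and is eliminated.
Round 3: Eve 5, Dave 4. Eve has a majority.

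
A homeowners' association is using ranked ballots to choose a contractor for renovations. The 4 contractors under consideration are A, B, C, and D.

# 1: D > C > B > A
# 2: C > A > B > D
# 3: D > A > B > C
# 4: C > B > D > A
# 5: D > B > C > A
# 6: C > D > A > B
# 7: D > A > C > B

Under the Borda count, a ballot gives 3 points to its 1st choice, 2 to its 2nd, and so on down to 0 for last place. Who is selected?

D

Borda scores:
  A: 0 + 2 + 2 + 0 + 0 + 1 + 2 = 7
  B: 1 + 1 + 1 + 2 + 2 + 0 + 0 = 7
  C: 2 + 3 + 0 + 3 + 1 + 3 + 1 = 13
  D: 3 + 0 + 3 + 1 + 3 + 2 + 3 = 15
D has the highest total.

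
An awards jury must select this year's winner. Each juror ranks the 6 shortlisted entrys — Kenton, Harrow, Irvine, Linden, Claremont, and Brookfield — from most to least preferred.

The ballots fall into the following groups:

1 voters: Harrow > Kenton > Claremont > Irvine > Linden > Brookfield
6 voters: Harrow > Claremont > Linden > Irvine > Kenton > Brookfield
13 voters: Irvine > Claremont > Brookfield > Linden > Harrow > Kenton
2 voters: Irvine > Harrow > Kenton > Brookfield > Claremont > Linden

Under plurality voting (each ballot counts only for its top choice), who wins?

First-place vote totals:
  Kenton: 0
  Harrow: 7
  Irvine: 15
  Linden: 0
  Claremont: 0
  Brookfield: 0
Irvine has the most first-place votes.

Irvine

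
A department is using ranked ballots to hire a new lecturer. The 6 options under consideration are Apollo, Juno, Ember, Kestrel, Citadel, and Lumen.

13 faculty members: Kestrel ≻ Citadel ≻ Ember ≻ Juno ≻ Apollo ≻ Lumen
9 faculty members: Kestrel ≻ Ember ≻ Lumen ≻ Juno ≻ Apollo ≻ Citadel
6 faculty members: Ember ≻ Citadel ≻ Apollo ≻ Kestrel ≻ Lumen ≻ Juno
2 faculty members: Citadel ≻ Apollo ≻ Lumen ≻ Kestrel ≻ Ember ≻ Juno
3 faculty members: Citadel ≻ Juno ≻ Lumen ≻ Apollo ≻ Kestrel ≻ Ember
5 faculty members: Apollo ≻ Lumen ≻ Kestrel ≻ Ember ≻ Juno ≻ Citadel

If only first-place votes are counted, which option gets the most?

Kestrel

First-place vote totals:
  Apollo: 5
  Juno: 0
  Ember: 6
  Kestrel: 22
  Citadel: 5
  Lumen: 0
Kestrel has the most first-place votes.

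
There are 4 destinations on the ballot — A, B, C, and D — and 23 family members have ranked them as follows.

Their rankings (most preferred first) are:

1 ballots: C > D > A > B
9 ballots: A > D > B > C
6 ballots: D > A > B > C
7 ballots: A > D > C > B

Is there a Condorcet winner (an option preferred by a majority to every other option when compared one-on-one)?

Head-to-head results (23 voters total):
A vs B: A wins 23–0.
A vs C: A wins 22–1.
A vs D: A wins 16–7.
B vs C: B wins 15–8.
B vs D: D wins 23–0.
C vs D: D wins 22–1.
A beats each rival — B (23–0), C (22–1), D (16–7) — so A is the Condorcet winner.

Yes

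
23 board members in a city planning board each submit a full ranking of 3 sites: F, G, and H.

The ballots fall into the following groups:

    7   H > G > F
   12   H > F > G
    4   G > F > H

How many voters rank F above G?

Ballots ranking F above G: 12.
Ballots ranking G above F: 7+4 = 11.
So 12 of 23 voters prefer F to G.

12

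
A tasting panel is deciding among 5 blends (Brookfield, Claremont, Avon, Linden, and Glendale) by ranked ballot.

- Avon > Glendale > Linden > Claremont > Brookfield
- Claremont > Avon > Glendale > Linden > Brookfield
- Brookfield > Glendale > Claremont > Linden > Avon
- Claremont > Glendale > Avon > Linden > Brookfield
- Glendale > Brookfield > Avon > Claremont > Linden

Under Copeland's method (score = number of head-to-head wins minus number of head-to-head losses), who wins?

Glendale

Pairwise results:
  Brookfield vs Claremont: Claremont wins 3–2.
  Brookfield vs Avon: Avon wins 3–2.
  Brookfield vs Linden: Linden wins 3–2.
  Brookfield vs Glendale: Glendale wins 4–1.
  Claremont vs Avon: Claremont wins 3–2.
  Claremont vs Linden: Claremont wins 4–1.
  Claremont vs Glendale: Glendale wins 3–2.
  Avon vs Linden: Avon wins 4–1.
  Avon vs Glendale: Glendale wins 3–2.
  Linden vs Glendale: Glendale wins 5–0.
Copeland scores (wins − losses):
  Brookfield: 0 − 4 = -4
  Claremont: 3 − 1 = 2
  Avon: 2 − 2 = 0
  Linden: 1 − 3 = -2
  Glendale: 4 − 0 = 4
Glendale has the best Copeland score.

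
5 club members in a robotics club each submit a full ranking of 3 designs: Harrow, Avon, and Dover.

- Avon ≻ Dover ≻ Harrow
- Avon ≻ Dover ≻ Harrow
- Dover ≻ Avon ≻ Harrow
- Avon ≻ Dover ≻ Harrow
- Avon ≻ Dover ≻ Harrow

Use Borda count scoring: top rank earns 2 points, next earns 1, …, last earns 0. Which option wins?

Avon

Borda scores:
  Harrow: 0 + 0 + 0 + 0 + 0 = 0
  Avon: 2 + 2 + 1 + 2 + 2 = 9
  Dover: 1 + 1 + 2 + 1 + 1 = 6
Avon has the highest total.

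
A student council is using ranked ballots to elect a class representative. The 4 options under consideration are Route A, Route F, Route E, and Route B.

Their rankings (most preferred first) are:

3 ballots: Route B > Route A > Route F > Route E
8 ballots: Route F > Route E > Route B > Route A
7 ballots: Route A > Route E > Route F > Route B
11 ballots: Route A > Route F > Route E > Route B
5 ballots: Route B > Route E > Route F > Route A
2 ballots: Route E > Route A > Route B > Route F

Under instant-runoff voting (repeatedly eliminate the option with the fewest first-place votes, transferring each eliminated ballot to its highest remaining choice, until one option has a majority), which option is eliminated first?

Round 1: Route A 18, Route F 8, Route B 8, Route E 2. Route E has the fewest and is eliminated.
Round 2: Route A 20, Route F 8, Route B 8. Route A has a majority.

Route E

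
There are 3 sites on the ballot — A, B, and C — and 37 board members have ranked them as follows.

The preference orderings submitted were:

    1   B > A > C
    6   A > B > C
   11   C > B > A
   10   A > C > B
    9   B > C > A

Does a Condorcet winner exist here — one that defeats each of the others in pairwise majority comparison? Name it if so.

C

Head-to-head results (37 voters total):
A vs B: B wins 21–16.
A vs C: C wins 20–17.
B vs C: C wins 21–16.
C beats each rival — A (20–17), B (21–16) — so C is the Condorcet winner.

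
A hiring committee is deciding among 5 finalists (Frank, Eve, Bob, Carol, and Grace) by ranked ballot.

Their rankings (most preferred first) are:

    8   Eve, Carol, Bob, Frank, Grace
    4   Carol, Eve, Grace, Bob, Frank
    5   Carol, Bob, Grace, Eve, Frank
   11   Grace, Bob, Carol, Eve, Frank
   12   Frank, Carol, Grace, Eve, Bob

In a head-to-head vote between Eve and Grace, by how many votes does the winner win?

16

Ballots ranking Eve above Grace: 8+4 = 12.
Ballots ranking Grace above Eve: 5+11+12 = 28.
Grace wins 28–12, a margin of 16.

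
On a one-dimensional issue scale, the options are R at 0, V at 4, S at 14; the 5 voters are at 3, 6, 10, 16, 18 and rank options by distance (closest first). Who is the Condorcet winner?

S

With single-peaked preferences on a line, the Condorcet winner is the candidate closest to the median voter.
The median voter (position 10) is closest to S at 14.
Check: S vs V — voters closer to S: 3 of 5.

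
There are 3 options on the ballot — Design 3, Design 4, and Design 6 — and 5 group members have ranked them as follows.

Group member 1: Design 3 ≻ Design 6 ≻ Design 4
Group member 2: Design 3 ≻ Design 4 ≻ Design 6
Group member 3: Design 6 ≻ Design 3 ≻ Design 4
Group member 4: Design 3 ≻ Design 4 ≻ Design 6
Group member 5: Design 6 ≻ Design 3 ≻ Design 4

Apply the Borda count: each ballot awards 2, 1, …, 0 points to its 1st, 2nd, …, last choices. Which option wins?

Design 3

Borda scores:
  Design 3: 2 + 2 + 1 + 2 + 1 = 8
  Design 4: 0 + 1 + 0 + 1 + 0 = 2
  Design 6: 1 + 0 + 2 + 0 + 2 = 5
Design 3 has the highest total.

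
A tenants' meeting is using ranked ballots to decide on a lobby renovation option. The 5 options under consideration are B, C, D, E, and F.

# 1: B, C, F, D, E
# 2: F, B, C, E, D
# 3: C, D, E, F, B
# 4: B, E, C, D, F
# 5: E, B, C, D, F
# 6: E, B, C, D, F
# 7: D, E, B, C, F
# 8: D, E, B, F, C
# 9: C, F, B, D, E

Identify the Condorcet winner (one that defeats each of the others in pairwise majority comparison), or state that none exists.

No Condorcet winner

Head-to-head results (9 voters total):
B vs C: B wins 7–2.
B vs D: B wins 6–3.
B vs E: E wins 5–4.
B vs F: B wins 6–3.
C vs D: C wins 7–2.
C vs E: E wins 5–4.
C vs F: C wins 7–2.
D vs E: D wins 5–4.
D vs F: D wins 6–3.
E vs F: E wins 6–3.
No candidate beats all others: B beats D beats E beats B, a majority cycle.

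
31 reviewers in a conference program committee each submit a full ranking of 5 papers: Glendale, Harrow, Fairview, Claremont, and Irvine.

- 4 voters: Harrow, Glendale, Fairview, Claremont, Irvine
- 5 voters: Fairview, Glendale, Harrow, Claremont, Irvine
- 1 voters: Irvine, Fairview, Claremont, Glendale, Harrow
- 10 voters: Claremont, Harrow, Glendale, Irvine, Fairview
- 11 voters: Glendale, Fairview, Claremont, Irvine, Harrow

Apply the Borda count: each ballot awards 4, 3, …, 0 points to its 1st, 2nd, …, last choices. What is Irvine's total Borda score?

Borda scores:
  Glendale: 4·3 + 5·3 + 1 + 10·2 + 11·4 = 92
  Harrow: 4·4 + 5·2 + 0 + 10·3 + 11·0 = 56
  Fairview: 4·2 + 5·4 + 3 + 10·0 + 11·3 = 64
  Claremont: 4·1 + 5·1 + 2 + 10·4 + 11·2 = 73
  Irvine: 4·0 + 5·0 + 4 + 10·1 + 11·1 = 25

25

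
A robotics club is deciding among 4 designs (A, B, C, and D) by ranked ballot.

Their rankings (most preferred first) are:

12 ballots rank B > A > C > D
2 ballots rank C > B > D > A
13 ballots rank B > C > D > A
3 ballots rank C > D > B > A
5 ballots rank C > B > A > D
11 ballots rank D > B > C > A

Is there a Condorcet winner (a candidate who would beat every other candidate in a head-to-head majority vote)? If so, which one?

B

Head-to-head results (46 voters total):
A vs B: B wins 46–0.
A vs C: C wins 34–12.
A vs D: D wins 29–17.
B vs C: B wins 36–10.
B vs D: B wins 32–14.
C vs D: C wins 35–11.
B beats each rival — A (46–0), C (36–10), D (32–14) — so B is the Condorcet winner.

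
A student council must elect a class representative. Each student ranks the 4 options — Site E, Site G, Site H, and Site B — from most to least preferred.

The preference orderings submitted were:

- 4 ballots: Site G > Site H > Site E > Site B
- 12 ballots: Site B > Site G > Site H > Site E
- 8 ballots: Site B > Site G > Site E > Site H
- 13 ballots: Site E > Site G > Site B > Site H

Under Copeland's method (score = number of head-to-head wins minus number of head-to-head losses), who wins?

Site B

Pairwise results:
  Site E vs Site G: Site G wins 24–13.
  Site E vs Site H: Site E wins 21–16.
  Site E vs Site B: Site B wins 20–17.
  Site G vs Site H: Site G wins 37–0.
  Site G vs Site B: Site B wins 20–17.
  Site H vs Site B: Site B wins 33–4.
Copeland scores (wins − losses):
  Site E: 1 − 2 = -1
  Site G: 2 − 1 = 1
  Site H: 0 − 3 = -3
  Site B: 3 − 0 = 3
Site B has the best Copeland score.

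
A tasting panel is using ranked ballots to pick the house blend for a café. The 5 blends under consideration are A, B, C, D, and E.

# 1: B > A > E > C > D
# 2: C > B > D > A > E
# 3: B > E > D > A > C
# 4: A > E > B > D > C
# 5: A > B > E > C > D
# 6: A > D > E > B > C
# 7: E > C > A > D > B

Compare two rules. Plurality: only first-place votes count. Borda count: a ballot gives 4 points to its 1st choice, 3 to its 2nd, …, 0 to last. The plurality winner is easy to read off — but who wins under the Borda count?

A

Plurality first-place counts: A 3, B 2, C 1, D 0, E 1 → A.
Borda totals: A 19, B 17, C 9, D 9, E 16 → A.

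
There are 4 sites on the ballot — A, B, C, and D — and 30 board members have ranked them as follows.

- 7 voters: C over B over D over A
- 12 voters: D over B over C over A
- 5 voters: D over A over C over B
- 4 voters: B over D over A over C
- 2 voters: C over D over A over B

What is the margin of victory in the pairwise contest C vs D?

Ballots ranking C above D: 7+2 = 9.
Ballots ranking D above C: 12+5+4 = 21.
D wins 21–9, a margin of 12.

12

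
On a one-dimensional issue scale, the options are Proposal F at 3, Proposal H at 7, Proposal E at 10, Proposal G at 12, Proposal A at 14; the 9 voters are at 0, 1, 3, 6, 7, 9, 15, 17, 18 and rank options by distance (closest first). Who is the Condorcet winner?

With single-peaked preferences on a line, the Condorcet winner is the candidate closest to the median voter.
The median voter (position 7) is closest to Proposal H at 7.
Check: Proposal H vs Proposal A — voters closer to Proposal H: 6 of 9.

Proposal H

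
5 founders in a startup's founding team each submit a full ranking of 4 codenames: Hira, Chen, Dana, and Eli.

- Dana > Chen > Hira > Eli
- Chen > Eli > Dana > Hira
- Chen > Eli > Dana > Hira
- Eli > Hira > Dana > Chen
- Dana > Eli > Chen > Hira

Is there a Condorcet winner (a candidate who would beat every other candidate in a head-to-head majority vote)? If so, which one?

There is no Condorcet winner

Head-to-head results (5 voters total):
Hira vs Chen: Chen wins 4–1.
Hira vs Dana: Dana wins 4–1.
Hira vs Eli: Eli wins 4–1.
Chen vs Dana: Dana wins 3–2.
Chen vs Eli: Chen wins 3–2.
Dana vs Eli: Eli wins 3–2.
No candidate beats all others: Chen beats Eli beats Dana beats Chen, a majority cycle.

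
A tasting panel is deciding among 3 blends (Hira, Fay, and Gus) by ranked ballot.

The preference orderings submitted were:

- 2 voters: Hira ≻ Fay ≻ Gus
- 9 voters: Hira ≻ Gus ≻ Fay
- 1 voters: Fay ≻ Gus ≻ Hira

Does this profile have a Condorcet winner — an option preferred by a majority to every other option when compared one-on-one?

Yes

Head-to-head results (12 voters total):
Hira vs Fay: Hira wins 11–1.
Hira vs Gus: Hira wins 11–1.
Fay vs Gus: Gus wins 9–3.
Hira beats each rival — Fay (11–1), Gus (11–1) — so Hira is the Condorcet winner.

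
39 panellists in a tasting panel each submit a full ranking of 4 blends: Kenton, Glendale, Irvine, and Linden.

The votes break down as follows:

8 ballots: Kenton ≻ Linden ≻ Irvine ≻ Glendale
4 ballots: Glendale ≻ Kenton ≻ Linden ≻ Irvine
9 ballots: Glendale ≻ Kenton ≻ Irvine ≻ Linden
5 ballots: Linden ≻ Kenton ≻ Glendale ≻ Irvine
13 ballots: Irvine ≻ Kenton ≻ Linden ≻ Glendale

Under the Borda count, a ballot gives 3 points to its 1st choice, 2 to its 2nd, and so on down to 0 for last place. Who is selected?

Borda scores:
  Kenton: 8·3 + 4·2 + 9·2 + 5·2 + 13·2 = 86
  Glendale: 8·0 + 4·3 + 9·3 + 5·1 + 13·0 = 44
  Irvine: 8·1 + 4·0 + 9·1 + 5·0 + 13·3 = 56
  Linden: 8·2 + 4·1 + 9·0 + 5·3 + 13·1 = 48
Kenton has the highest total.

Kenton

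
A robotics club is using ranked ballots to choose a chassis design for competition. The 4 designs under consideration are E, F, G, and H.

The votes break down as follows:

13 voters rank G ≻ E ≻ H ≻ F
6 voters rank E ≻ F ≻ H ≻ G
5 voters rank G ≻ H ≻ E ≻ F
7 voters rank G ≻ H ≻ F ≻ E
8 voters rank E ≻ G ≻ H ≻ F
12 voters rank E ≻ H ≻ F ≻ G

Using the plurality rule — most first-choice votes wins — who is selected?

First-place vote totals:
  E: 26
  F: 0
  G: 25
  H: 0
E has the most first-place votes.

E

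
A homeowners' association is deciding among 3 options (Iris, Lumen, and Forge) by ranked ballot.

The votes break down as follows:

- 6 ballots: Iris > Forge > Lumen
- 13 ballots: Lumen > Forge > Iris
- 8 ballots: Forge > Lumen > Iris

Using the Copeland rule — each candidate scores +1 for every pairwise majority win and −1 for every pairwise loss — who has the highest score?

Pairwise results:
  Iris vs Lumen: Lumen wins 21–6.
  Iris vs Forge: Forge wins 21–6.
  Lumen vs Forge: Forge wins 14–13.
Copeland scores (wins − losses):
  Iris: 0 − 2 = -2
  Lumen: 1 − 1 = 0
  Forge: 2 − 0 = 2
Forge has the best Copeland score.

Forge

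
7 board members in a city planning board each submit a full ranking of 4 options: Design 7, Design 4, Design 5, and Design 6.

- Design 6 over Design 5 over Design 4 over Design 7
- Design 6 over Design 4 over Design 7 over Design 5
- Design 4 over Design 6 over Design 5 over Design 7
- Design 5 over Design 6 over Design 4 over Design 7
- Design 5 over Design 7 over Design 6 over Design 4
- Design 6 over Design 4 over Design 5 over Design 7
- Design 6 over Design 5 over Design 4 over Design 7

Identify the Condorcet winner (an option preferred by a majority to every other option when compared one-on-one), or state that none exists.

Head-to-head results (7 voters total):
Design 7 vs Design 4: Design 4 wins 6–1.
Design 7 vs Design 5: Design 5 wins 6–1.
Design 7 vs Design 6: Design 6 wins 6–1.
Design 4 vs Design 5: Design 5 wins 4–3.
Design 4 vs Design 6: Design 6 wins 6–1.
Design 5 vs Design 6: Design 6 wins 5–2.
Design 6 beats each rival — Design 7 (6–1), Design 4 (6–1), Design 5 (5–2) — so Design 6 is the Condorcet winner.

Design 6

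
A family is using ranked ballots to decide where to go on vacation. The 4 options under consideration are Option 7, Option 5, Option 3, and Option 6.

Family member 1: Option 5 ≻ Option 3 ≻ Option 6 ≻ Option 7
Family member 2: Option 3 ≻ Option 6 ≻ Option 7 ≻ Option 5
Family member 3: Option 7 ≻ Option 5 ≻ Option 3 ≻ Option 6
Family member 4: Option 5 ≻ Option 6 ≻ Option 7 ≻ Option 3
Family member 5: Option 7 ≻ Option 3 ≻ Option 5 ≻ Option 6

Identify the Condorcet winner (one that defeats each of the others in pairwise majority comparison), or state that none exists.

There is no Condorcet winner

Head-to-head results (5 voters total):
Option 7 vs Option 5: Option 7 wins 3–2.
Option 7 vs Option 3: Option 7 wins 3–2.
Option 7 vs Option 6: Option 6 wins 3–2.
Option 5 vs Option 3: Option 5 wins 3–2.
Option 5 vs Option 6: Option 5 wins 4–1.
Option 3 vs Option 6: Option 3 wins 4–1.
No candidate beats all others: Option 7 beats Option 5 beats Option 6 beats Option 7, a majority cycle.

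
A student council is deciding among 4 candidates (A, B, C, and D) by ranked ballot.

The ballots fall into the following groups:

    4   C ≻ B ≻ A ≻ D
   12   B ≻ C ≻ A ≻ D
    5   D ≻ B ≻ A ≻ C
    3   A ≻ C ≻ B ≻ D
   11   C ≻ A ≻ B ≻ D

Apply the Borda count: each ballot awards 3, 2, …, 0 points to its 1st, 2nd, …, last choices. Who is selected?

C

Borda scores:
  A: 4·1 + 12·1 + 5·1 + 3·3 + 11·2 = 52
  B: 4·2 + 12·3 + 5·2 + 3·1 + 11·1 = 68
  C: 4·3 + 12·2 + 5·0 + 3·2 + 11·3 = 75
  D: 4·0 + 12·0 + 5·3 + 3·0 + 11·0 = 15
C has the highest total.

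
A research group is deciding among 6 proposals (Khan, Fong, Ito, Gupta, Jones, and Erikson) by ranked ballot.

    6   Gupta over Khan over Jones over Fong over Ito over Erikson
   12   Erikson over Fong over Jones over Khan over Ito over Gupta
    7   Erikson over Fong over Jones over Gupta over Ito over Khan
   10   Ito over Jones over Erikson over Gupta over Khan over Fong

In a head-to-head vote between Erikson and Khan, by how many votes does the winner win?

23

Ballots ranking Erikson above Khan: 12+7+10 = 29.
Ballots ranking Khan above Erikson: 6.
Erikson wins 29–6, a margin of 23.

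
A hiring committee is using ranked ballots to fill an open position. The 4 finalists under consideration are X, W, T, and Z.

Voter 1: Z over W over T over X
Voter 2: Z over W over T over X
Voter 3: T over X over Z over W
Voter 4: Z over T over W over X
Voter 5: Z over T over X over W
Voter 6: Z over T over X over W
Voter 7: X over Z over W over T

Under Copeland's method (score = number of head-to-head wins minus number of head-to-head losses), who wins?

Pairwise results:
  X vs W: X wins 4–3.
  X vs T: T wins 6–1.
  X vs Z: Z wins 5–2.
  W vs T: T wins 4–3.
  W vs Z: Z wins 7–0.
  T vs Z: Z wins 6–1.
Copeland scores (wins − losses):
  X: 1 − 2 = -1
  W: 0 − 3 = -3
  T: 2 − 1 = 1
  Z: 3 − 0 = 3
Z has the best Copeland score.

Z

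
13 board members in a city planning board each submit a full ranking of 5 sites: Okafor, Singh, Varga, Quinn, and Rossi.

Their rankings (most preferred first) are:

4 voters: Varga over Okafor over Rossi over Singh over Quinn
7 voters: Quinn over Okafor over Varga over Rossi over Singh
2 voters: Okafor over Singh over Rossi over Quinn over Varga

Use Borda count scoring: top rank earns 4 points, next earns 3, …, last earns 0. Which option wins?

Borda scores:
  Okafor: 4·3 + 7·3 + 2·4 = 41
  Singh: 4·1 + 7·0 + 2·3 = 10
  Varga: 4·4 + 7·2 + 2·0 = 30
  Quinn: 4·0 + 7·4 + 2·1 = 30
  Rossi: 4·2 + 7·1 + 2·2 = 19
Okafor has the highest total.

Okafor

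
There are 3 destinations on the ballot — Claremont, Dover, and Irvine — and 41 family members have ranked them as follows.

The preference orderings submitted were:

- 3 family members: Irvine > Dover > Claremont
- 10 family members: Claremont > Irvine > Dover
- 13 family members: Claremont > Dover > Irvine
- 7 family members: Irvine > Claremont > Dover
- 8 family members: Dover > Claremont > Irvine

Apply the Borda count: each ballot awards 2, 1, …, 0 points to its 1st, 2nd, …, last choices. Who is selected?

Claremont

Borda scores:
  Claremont: 3·0 + 10·2 + 13·2 + 7·1 + 8·1 = 61
  Dover: 3·1 + 10·0 + 13·1 + 7·0 + 8·2 = 32
  Irvine: 3·2 + 10·1 + 13·0 + 7·2 + 8·0 = 30
Claremont has the highest total.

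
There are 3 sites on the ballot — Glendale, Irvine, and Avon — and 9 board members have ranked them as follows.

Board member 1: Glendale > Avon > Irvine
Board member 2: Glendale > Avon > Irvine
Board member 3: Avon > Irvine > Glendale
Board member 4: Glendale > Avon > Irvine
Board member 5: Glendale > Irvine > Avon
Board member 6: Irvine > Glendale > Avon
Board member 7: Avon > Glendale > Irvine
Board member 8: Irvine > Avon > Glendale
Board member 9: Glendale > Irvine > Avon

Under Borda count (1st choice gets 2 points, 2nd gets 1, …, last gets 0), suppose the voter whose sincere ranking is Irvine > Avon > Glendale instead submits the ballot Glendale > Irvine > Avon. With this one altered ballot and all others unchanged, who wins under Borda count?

Borda totals with the altered ballot: Glendale 14, Irvine 6, Avon 7.
The winner is unchanged: still Glendale.

Glendale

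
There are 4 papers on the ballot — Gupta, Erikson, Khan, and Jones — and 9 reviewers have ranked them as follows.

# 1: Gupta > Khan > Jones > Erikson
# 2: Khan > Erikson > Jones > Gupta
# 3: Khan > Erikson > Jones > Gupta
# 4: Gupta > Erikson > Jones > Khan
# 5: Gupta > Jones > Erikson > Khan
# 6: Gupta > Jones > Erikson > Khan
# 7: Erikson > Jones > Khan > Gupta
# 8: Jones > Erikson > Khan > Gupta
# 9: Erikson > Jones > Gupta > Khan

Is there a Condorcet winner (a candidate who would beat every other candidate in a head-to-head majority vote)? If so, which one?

Head-to-head results (9 voters total):
Gupta vs Erikson: Erikson wins 5–4.
Gupta vs Khan: Gupta wins 5–4.
Gupta vs Jones: Jones wins 5–4.
Erikson vs Khan: Erikson wins 6–3.
Erikson vs Jones: Erikson wins 5–4.
Khan vs Jones: Jones wins 6–3.
Erikson beats each rival — Gupta (5–4), Khan (6–3), Jones (5–4) — so Erikson is the Condorcet winner.

Erikson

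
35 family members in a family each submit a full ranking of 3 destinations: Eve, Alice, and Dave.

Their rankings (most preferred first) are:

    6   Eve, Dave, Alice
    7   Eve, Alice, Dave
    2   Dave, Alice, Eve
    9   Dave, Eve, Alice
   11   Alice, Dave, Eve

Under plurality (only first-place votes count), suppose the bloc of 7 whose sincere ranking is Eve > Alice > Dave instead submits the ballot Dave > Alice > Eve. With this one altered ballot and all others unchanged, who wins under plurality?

Dave

First-place totals with the altered ballot: Eve 6, Alice 11, Dave 18.
The switch changes the winner from Eve to Dave.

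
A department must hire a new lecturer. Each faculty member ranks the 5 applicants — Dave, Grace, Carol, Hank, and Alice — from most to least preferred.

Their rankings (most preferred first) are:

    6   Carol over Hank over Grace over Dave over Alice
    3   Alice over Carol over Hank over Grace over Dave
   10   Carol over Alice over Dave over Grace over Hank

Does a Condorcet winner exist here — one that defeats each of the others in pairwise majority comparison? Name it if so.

Head-to-head results (19 voters total):
Dave vs Grace: Dave wins 10–9.
Dave vs Carol: Carol wins 19–0.
Dave vs Hank: Dave wins 10–9.
Dave vs Alice: Alice wins 13–6.
Grace vs Carol: Carol wins 19–0.
Grace vs Hank: Grace wins 10–9.
Grace vs Alice: Alice wins 13–6.
Carol vs Hank: Carol wins 19–0.
Carol vs Alice: Carol wins 16–3.
Hank vs Alice: Alice wins 13–6.
Carol beats each rival — Dave (19–0), Grace (19–0), Hank (19–0), Alice (16–3) — so Carol is the Condorcet winner.

Carol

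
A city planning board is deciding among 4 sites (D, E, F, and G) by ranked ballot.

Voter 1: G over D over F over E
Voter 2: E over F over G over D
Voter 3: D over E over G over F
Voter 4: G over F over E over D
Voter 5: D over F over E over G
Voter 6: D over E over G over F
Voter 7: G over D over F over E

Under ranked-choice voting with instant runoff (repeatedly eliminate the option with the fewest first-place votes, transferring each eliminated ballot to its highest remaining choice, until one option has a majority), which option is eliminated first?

F

Round 1: D 3, G 3, E 1, F 0. F has the fewest and is eliminated.
Round 2: D 3, G 3, E 1. E has the fewest and is eliminated.
Round 3: G 4, D 3. G has a majority.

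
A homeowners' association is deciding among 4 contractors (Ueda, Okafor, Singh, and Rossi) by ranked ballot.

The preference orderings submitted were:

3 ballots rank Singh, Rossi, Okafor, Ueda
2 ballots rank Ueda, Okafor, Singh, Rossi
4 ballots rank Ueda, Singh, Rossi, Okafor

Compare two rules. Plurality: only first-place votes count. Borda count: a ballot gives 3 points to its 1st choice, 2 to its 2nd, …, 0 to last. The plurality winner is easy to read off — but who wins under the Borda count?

Singh

Plurality first-place counts: Ueda 6, Okafor 0, Singh 3, Rossi 0 → Ueda.
Borda totals: Ueda 18, Okafor 7, Singh 19, Rossi 10 → Singh.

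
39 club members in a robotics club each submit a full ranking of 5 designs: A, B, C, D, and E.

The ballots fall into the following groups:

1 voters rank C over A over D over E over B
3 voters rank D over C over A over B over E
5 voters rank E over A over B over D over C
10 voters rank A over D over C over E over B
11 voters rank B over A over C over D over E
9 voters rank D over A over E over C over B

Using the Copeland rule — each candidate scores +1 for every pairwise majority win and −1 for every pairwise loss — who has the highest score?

A

Pairwise results:
  A vs B: A wins 28–11.
  A vs C: A wins 35–4.
  A vs D: A wins 27–12.
  A vs E: A wins 34–5.
  B vs C: C wins 23–16.
  B vs D: D wins 23–16.
  B vs E: E wins 25–14.
  C vs D: D wins 27–12.
  C vs E: C wins 25–14.
  D vs E: D wins 34–5.
Copeland scores (wins − losses):
  A: 4 − 0 = 4
  B: 0 − 4 = -4
  C: 2 − 2 = 0
  D: 3 − 1 = 2
  E: 1 − 3 = -2
A has the best Copeland score.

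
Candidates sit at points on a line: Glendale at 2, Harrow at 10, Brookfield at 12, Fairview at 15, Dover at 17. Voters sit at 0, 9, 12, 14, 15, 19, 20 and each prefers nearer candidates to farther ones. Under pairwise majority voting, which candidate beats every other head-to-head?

Fairview

With single-peaked preferences on a line, the Condorcet winner is the candidate closest to the median voter.
The median voter (position 14) is closest to Fairview at 15.
Check: Fairview vs Glendale — voters closer to Fairview: 6 of 7.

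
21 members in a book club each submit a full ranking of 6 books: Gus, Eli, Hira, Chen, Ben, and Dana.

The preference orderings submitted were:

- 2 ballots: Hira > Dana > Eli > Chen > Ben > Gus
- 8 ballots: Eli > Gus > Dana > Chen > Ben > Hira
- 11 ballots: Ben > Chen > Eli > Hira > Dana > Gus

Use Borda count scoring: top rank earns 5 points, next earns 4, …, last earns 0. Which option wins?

Borda scores:
  Gus: 2·0 + 8·4 + 11·0 = 32
  Eli: 2·3 + 8·5 + 11·3 = 79
  Hira: 2·5 + 8·0 + 11·2 = 32
  Chen: 2·2 + 8·2 + 11·4 = 64
  Ben: 2·1 + 8·1 + 11·5 = 65
  Dana: 2·4 + 8·3 + 11·1 = 43
Eli has the highest total.

Eli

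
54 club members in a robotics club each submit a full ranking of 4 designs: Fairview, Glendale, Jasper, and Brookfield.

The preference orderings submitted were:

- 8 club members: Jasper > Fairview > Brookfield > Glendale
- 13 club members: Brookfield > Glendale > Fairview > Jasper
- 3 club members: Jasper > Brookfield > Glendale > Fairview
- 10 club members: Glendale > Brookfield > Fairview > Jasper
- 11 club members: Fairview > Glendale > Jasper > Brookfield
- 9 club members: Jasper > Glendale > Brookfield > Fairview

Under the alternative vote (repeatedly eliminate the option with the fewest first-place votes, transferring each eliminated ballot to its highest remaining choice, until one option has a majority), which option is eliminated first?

Round 1: Jasper 20, Brookfield 13, Fairview 11, Glendale 10. Glendale has the fewest and is eliminated.
Round 2: Brookfield 23, Jasper 20, Fairview 11. Fairview has the fewest and is eliminated.
Round 3: Jasper 31, Brookfield 23. Jasper has a majority.

Glendale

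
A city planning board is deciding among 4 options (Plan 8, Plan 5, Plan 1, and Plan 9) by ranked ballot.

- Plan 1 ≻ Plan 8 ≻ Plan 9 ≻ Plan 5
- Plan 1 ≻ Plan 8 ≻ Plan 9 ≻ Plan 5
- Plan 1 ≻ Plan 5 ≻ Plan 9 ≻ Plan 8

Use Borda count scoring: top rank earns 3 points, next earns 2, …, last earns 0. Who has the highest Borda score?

Plan 1

Borda scores:
  Plan 8: 2 + 2 + 0 = 4
  Plan 5: 0 + 0 + 2 = 2
  Plan 1: 3 + 3 + 3 = 9
  Plan 9: 1 + 1 + 1 = 3
Plan 1 has the highest total.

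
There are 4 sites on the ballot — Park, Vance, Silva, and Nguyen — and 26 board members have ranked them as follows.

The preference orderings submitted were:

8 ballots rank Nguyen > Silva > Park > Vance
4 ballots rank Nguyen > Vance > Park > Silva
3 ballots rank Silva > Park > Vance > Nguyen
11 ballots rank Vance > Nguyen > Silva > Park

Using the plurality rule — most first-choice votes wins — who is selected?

Nguyen

First-place vote totals:
  Park: 0
  Vance: 11
  Silva: 3
  Nguyen: 12
Nguyen has the most first-place votes.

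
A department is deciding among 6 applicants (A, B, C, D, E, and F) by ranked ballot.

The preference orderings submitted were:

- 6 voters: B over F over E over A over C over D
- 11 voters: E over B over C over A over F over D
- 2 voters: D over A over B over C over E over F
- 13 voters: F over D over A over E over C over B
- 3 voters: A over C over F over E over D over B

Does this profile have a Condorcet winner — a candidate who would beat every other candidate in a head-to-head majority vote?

Head-to-head results (35 voters total):
A vs B: A wins 18–17.
A vs C: A wins 24–11.
A vs D: A wins 20–15.
A vs E: A wins 18–17.
A vs F: F wins 19–16.
B vs C: B wins 19–16.
B vs D: D wins 18–17.
B vs E: E wins 27–8.
B vs F: B wins 19–16.
C vs D: C wins 20–15.
C vs E: E wins 30–5.
C vs F: F wins 19–16.
D vs E: E wins 20–15.
D vs F: F wins 33–2.
E vs F: F wins 22–13.
No candidate beats all others: A beats B beats F beats A, a majority cycle.

No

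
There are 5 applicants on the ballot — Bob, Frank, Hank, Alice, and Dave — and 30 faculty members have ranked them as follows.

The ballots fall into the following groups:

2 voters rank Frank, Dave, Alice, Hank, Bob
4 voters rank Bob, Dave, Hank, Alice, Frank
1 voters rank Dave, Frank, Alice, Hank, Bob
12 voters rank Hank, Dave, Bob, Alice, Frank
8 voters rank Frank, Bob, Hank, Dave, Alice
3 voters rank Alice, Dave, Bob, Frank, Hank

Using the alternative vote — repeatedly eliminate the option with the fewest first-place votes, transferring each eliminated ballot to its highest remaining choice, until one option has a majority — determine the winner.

Hank

Round 1: Hank 12, Frank 10, Bob 4, Alice 3, Dave 1. Dave has the fewest and is eliminated.
Round 2: Hank 12, Frank 11, Bob 4, Alice 3. Alice has the fewest and is eliminated.
Round 3: Hank 12, Frank 11, Bob 7. Bob has the fewest and is eliminated.
Round 4: Hank 16, Frank 14. Hank has a majority.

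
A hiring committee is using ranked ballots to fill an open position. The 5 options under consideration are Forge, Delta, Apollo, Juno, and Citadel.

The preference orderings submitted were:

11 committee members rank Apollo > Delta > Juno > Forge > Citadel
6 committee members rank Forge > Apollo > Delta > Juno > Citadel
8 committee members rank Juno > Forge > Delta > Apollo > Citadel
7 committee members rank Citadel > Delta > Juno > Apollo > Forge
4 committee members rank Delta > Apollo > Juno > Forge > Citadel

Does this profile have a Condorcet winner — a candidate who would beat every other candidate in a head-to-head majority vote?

Yes

Head-to-head results (36 voters total):
Forge vs Delta: Delta wins 22–14.
Forge vs Apollo: Apollo wins 22–14.
Forge vs Juno: Juno wins 30–6.
Forge vs Citadel: Forge wins 29–7.
Delta vs Apollo: Delta wins 19–17.
Delta vs Juno: Delta wins 28–8.
Delta vs Citadel: Delta wins 29–7.
Apollo vs Juno: Apollo wins 21–15.
Apollo vs Citadel: Apollo wins 29–7.
Juno vs Citadel: Juno wins 29–7.
Delta beats each rival — Forge (22–14), Apollo (19–17), Juno (28–8), Citadel (29–7) — so Delta is the Condorcet winner.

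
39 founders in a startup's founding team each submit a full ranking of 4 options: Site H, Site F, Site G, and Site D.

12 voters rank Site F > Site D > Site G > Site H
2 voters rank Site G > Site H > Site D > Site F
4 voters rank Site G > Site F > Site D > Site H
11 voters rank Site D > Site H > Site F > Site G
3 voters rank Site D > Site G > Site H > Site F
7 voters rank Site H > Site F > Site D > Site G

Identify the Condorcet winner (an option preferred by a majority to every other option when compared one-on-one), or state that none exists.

Head-to-head results (39 voters total):
Site H vs Site F: Site H wins 23–16.
Site H vs Site G: Site G wins 21–18.
Site H vs Site D: Site D wins 30–9.
Site F vs Site G: Site F wins 30–9.
Site F vs Site D: Site F wins 23–16.
Site G vs Site D: Site D wins 33–6.
No candidate beats all others: Site H beats Site F beats Site G beats Site H, a majority cycle.

No Condorcet winner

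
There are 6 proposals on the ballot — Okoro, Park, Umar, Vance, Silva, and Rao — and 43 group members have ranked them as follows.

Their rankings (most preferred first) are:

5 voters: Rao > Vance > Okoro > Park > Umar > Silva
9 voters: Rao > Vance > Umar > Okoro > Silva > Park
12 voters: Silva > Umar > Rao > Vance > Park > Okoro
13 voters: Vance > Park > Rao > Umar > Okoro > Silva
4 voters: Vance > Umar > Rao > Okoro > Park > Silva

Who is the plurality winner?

Vance

First-place vote totals:
  Okoro: 0
  Park: 0
  Umar: 0
  Vance: 17
  Silva: 12
  Rao: 14
Vance has the most first-place votes.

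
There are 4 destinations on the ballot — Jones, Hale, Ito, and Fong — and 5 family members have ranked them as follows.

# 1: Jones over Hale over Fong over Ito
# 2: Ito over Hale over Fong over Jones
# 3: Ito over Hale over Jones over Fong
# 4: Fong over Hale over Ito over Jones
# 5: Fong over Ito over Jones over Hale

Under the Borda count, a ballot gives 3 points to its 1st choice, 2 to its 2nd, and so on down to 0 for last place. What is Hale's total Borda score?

Borda scores:
  Jones: 3 + 0 + 1 + 0 + 1 = 5
  Hale: 2 + 2 + 2 + 2 + 0 = 8
  Ito: 0 + 3 + 3 + 1 + 2 = 9
  Fong: 1 + 1 + 0 + 3 + 3 = 8

8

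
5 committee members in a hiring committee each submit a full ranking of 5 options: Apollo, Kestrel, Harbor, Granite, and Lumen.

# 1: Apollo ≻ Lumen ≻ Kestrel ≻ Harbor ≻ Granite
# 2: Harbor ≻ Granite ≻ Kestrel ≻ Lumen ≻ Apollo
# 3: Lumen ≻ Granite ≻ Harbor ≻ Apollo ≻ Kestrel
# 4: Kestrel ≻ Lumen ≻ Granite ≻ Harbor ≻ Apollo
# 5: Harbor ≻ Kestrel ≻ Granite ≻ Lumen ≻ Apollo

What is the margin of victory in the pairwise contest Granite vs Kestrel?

1

Ballots ranking Granite above Kestrel: 2.
Ballots ranking Kestrel above Granite: 3.
Kestrel wins 3–2, a margin of 1.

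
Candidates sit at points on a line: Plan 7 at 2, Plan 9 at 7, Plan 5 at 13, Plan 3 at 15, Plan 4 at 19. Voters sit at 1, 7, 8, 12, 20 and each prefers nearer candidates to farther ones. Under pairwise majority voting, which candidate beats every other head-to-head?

Plan 9

With single-peaked preferences on a line, the Condorcet winner is the candidate closest to the median voter.
The median voter (position 8) is closest to Plan 9 at 7.
Check: Plan 9 vs Plan 7 — voters closer to Plan 9: 4 of 5.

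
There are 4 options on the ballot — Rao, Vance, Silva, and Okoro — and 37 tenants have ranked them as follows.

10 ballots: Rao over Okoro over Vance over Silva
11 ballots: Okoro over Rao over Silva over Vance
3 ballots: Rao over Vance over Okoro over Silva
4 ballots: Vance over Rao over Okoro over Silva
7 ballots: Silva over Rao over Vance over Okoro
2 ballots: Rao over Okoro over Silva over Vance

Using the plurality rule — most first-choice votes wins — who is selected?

First-place vote totals:
  Rao: 15
  Vance: 4
  Silva: 7
  Okoro: 11
Rao has the most first-place votes.

Rao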